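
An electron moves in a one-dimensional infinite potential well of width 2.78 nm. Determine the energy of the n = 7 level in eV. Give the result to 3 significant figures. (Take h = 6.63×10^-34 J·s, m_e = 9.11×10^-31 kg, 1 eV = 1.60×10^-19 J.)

E_7 = 2.39 eV

For an infinite well E_n = n²h²/(8m_eL²), so E_1 = h²/(8m_eL²) = (6.63×10^-34)²/(8·9.11×10^-31·(2.78×10^-9 m)²) = 7.804×10^-21 J.
Then E_7 = 7²·E_1 = 49·7.804×10^-21 J = 3.824×10^-19 J.
Converting, E_7 = 3.824×10^-19 J / (1.60×10^-19 J/eV) = 2.39 eV.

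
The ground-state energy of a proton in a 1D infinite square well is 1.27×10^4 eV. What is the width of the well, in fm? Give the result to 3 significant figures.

From E_n = n²h²/(8m_pL²), L = n·h/√(8m_pE_n).
E_1 = 1.27×10^4 eV = 2.035×10^-15 J, so L = 1·6.626×10^-34/√(8·1.673×10^-27·2.035×10^-15) = 1.27×10^-13 m = 127 fm.

L = 127 fm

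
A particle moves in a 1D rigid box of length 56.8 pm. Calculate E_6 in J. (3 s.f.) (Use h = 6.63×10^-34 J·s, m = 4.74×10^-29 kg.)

E_6 = 1.29×10^-17 J

For an infinite well E_n = n²h²/(8mL²), so E_1 = h²/(8mL²) = (6.63×10^-34)²/(8·4.74×10^-29·(5.68×10^-11 m)²) = 3.593×10^-19 J.
Then E_6 = 6²·E_1 = 36·3.593×10^-19 J = 1.29×10^-17 J.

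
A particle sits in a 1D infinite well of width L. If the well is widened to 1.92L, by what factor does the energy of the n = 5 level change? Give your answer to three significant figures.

E_n ∝ 1/L², so the energy scales by 1/1.92² = 0.271.

0.271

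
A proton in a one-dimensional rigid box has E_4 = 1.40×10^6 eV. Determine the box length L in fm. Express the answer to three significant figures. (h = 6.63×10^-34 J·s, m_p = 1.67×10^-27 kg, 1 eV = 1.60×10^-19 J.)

From E_n = n²h²/(8m_pL²), L = n·h/√(8m_pE_n).
E_4 = 1.40×10^6 eV = 2.240×10^-13 J, so L = 4·6.63×10^-34/√(8·1.67×10^-27·2.240×10^-13) = 4.85×10^-14 m = 48.5 fm.

L = 48.5 fm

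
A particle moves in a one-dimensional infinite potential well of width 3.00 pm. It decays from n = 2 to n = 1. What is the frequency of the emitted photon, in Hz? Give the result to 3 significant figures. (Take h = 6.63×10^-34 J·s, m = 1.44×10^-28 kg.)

f = 1.92×10^17 Hz

E_1 = h²/(8mL²) = 4.240×10^-17 J and ΔE = (2² − 1²)E_1 = 1.272×10^-16 J.
f = ΔE/h = 1.272×10^-16/6.63×10^-34 = 1.92×10^17 Hz.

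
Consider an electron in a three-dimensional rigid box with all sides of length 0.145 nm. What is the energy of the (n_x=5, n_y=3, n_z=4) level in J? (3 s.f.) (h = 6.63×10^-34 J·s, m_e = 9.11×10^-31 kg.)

E = 1.43×10^-16 J

For a 3D rectangular well E = (h²/8m_e)·Σ n_i²/L_i² = (6.63×10^-34)²/(8·9.11×10^-31) · [5²/(0.145 nm)² + 3²/(0.145 nm)² + 4²/(0.145 nm)²].
Evaluating gives E = 1.43×10^-16 J.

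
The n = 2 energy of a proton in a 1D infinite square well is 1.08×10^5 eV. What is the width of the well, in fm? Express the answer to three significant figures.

From E_n = n²h²/(8m_pL²), L = n·h/√(8m_pE_n).
E_2 = 1.08×10^5 eV = 1.730×10^-14 J, so L = 2·6.626×10^-34/√(8·1.673×10^-27·1.730×10^-14) = 8.71×10^-14 m = 87.1 fm.

L = 87.1 fm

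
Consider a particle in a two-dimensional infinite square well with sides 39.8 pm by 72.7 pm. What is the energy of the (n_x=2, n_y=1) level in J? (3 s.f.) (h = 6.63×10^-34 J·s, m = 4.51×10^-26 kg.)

E = 3.31×10^-21 J

For a 2D rectangular well E = (h²/8m)·Σ n_i²/L_i² = (6.63×10^-34)²/(8·4.51×10^-26) · [2²/(39.8 pm)² + 1²/(72.7 pm)²].
Evaluating gives E = 3.31×10^-21 J.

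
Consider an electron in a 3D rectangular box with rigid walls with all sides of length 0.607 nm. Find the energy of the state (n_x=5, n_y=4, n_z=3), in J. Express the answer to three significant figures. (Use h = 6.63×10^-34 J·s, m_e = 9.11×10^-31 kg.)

For a 3D rectangular well E = (h²/8m_e)·Σ n_i²/L_i² = (6.63×10^-34)²/(8·9.11×10^-31) · [5²/(0.607 nm)² + 4²/(0.607 nm)² + 3²/(0.607 nm)²].
Evaluating gives E = 8.18×10^-18 J.

E = 8.18×10^-18 J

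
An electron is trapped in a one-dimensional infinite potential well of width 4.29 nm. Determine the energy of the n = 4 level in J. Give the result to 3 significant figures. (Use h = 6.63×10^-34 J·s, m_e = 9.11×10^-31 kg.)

E_4 = 5.24×10^-20 J

For an infinite well E_n = n²h²/(8m_eL²), so E_1 = h²/(8m_eL²) = (6.63×10^-34)²/(8·9.11×10^-31·(4.29×10^-9 m)²) = 3.277×10^-21 J.
Then E_4 = 4²·E_1 = 16·3.277×10^-21 J = 5.24×10^-20 J.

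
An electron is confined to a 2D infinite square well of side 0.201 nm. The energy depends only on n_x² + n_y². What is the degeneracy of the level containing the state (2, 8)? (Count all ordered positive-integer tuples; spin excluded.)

degeneracy = 2

The level has n_x² + n_y² = 68. The ordered positive-integer solutions are (2, 8), (8, 2).
That gives 2 states.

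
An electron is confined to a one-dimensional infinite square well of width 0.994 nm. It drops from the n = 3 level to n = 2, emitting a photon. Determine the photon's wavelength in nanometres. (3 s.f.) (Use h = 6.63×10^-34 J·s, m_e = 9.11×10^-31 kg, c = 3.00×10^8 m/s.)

λ = 652 nm

E_1 = h²/(8m_eL²) = 6.104×10^-20 J, so ΔE = (3² − 2²)E_1 = 3.052×10^-19 J.
λ = hc/ΔE = (6.63×10^-34·3.00×10^8)/3.052×10^-19 = 6.52×10^-7 m = 652 nm.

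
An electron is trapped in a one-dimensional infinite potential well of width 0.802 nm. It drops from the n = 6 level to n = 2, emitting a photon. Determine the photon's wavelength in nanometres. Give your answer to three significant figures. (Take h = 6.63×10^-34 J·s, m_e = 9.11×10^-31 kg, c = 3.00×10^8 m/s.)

E_1 = h²/(8m_eL²) = 9.377×10^-20 J, so ΔE = (6² − 2²)E_1 = 3.001×10^-18 J.
λ = hc/ΔE = (6.63×10^-34·3.00×10^8)/3.001×10^-18 = 6.63×10^-8 m = 66.3 nm.

λ = 66.3 nm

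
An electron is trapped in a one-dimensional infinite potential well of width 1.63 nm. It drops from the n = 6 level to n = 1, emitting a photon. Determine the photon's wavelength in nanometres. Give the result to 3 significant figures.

E_1 = h²/(8m_eL²) = 2.268×10^-20 J, so ΔE = (6² − 1²)E_1 = 7.938×10^-19 J.
λ = hc/ΔE = (6.626×10^-34·2.998×10^8)/7.938×10^-19 = 2.50×10^-7 m = 250 nm.

λ = 250 nm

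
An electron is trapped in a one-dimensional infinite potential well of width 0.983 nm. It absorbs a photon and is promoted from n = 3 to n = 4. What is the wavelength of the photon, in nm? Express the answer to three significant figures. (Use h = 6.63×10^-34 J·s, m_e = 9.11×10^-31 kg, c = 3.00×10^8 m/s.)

λ = 455 nm

E_1 = h²/(8m_eL²) = 6.242×10^-20 J, so ΔE = (4² − 3²)E_1 = 4.369×10^-19 J.
λ = hc/ΔE = (6.63×10^-34·3.00×10^8)/4.369×10^-19 = 4.55×10^-7 m = 455 nm.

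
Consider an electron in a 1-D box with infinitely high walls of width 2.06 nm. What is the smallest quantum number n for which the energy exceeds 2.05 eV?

E_1 = h²/(8m_eL²) = 1.420×10^-20 J = 0.08864 eV.
Need n² > 2.05/0.08864 = 23.13, i.e. n > 4.809.
The smallest integer satisfying this is n = 5.

n = 5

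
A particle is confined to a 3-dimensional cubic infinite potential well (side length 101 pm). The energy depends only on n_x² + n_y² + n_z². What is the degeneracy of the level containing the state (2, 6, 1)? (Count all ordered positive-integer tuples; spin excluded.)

The level has n_x² + n_y² + n_z² = 41. The ordered positive-integer solutions are (1, 2, 6), (1, 6, 2), (2, 1, 6), (2, 6, 1), (3, 4, 4), (4, 3, 4), (4, 4, 3), (6, 1, 2), (6, 2, 1).
That gives 9 states.

degeneracy = 9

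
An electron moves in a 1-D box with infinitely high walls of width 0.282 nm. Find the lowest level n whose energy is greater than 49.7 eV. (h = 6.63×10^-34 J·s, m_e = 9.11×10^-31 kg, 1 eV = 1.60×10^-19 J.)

E_1 = h²/(8m_eL²) = 7.584×10^-19 J = 4.740 eV.
Need n² > 49.7/4.740 = 10.49, i.e. n > 3.239.
The smallest integer satisfying this is n = 4.

n = 4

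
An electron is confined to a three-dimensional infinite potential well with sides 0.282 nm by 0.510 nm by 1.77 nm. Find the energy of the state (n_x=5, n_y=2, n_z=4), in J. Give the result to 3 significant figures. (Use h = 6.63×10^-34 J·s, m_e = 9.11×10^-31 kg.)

E = 2.02×10^-17 J

For a 3D rectangular well E = (h²/8m_e)·Σ n_i²/L_i² = (6.63×10^-34)²/(8·9.11×10^-31) · [5²/(0.282 nm)² + 2²/(0.510 nm)² + 4²/(1.77 nm)²].
Evaluating gives E = 2.02×10^-17 J.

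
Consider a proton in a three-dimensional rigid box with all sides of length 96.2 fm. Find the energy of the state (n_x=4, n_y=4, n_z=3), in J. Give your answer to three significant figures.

E = 1.45×10^-13 J

For a 3D rectangular well E = (h²/8m_p)·Σ n_i²/L_i² = (6.626×10^-34)²/(8·1.673×10^-27) · [4²/(96.2 fm)² + 4²/(96.2 fm)² + 3²/(96.2 fm)²].
Evaluating gives E = 1.45×10^-13 J.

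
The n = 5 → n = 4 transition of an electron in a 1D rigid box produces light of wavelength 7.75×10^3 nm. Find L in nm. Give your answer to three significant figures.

The photon carries ΔE = hc/λ = 6.626×10^-34·2.998×10^8/7.75×10^-6 m = 2.563×10^-20 J.
Since ΔE = (5² − 4²)E_1, E_1 = 2.848×10^-21 J, and L = h/√(8m_eE_1) = 4.60×10^-9 m = 4.60 nm.

L = 4.60 nm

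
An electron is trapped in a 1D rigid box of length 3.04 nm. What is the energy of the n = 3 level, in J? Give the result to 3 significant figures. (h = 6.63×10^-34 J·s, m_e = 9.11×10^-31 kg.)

For an infinite well E_n = n²h²/(8m_eL²), so E_1 = h²/(8m_eL²) = (6.63×10^-34)²/(8·9.11×10^-31·(3.04×10^-9 m)²) = 6.526×10^-21 J.
Then E_3 = 3²·E_1 = 9·6.526×10^-21 J = 5.87×10^-20 J.

E_3 = 5.87×10^-20 J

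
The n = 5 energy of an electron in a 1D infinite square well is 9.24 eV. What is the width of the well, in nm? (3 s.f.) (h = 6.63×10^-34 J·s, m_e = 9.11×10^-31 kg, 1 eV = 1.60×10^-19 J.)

L = 1.01 nm

From E_n = n²h²/(8m_eL²), L = n·h/√(8m_eE_n).
E_5 = 9.24 eV = 1.478×10^-18 J, so L = 5·6.63×10^-34/√(8·9.11×10^-31·1.478×10^-18) = 1.01×10^-9 m = 1.01 nm.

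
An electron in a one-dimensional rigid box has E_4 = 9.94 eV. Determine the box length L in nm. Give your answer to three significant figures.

L = 0.778 nm

From E_n = n²h²/(8m_eL²), L = n·h/√(8m_eE_n).
E_4 = 9.94 eV = 1.592×10^-18 J, so L = 4·6.626×10^-34/√(8·9.109×10^-31·1.592×10^-18) = 7.78×10^-10 m = 0.778 nm.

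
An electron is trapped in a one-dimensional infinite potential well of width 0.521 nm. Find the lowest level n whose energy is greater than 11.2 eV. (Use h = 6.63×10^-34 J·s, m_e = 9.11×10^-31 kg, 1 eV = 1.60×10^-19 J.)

E_1 = h²/(8m_eL²) = 2.222×10^-19 J = 1.389 eV.
Need n² > 11.2/1.389 = 8.063, i.e. n > 2.840.
The smallest integer satisfying this is n = 3.

n = 3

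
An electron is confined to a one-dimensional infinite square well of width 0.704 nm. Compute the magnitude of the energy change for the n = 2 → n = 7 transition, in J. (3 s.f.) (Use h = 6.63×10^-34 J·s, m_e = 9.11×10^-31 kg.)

|ΔE| = 5.48×10^-18 J

E_1 = h²/(8m_eL²) = 1.217×10^-19 J.
|ΔE| = |2² − 7²|·E_1 = 45·1.217×10^-19 J = 5.48×10^-18 J.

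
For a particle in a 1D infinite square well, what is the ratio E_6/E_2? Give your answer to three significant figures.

E_n ∝ n², so E_6/E_2 = 6²/2² = 36/4 = 9.00.

9.00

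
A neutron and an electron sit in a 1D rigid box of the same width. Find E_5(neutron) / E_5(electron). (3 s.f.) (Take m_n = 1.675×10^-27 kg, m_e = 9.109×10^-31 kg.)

5.44×10^-4

E_n ∝ 1/m at fixed n and L, so the ratio is m_e/m_n = 9.109×10^-31/1.675×10^-27 = 5.44×10^-4.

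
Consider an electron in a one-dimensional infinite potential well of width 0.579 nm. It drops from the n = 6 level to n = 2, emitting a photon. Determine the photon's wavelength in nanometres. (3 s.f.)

E_1 = h²/(8m_eL²) = 1.797×10^-19 J, so ΔE = (6² − 2²)E_1 = 5.750×10^-18 J.
λ = hc/ΔE = (6.626×10^-34·2.998×10^8)/5.750×10^-18 = 3.45×10^-8 m = 34.5 nm.

λ = 34.5 nm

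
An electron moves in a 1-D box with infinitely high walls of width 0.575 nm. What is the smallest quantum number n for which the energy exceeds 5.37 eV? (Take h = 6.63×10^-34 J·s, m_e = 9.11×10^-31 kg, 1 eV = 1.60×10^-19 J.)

E_1 = h²/(8m_eL²) = 1.824×10^-19 J = 1.140 eV.
Need n² > 5.37/1.140 = 4.711, i.e. n > 2.170.
The smallest integer satisfying this is n = 3.

n = 3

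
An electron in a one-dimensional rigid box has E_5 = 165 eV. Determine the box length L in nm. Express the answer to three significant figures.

From E_n = n²h²/(8m_eL²), L = n·h/√(8m_eE_n).
E_5 = 165 eV = 2.643×10^-17 J, so L = 5·6.626×10^-34/√(8·9.109×10^-31·2.643×10^-17) = 2.39×10^-10 m = 0.239 nm.

L = 0.239 nm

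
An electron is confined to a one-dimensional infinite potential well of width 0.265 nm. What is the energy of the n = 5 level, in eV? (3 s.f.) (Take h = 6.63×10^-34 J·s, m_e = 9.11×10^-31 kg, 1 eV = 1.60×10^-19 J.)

E_5 = 134 eV

For an infinite well E_n = n²h²/(8m_eL²), so E_1 = h²/(8m_eL²) = (6.63×10^-34)²/(8·9.11×10^-31·(2.65×10^-10 m)²) = 8.589×10^-19 J.
Then E_5 = 5²·E_1 = 25·8.589×10^-19 J = 2.147×10^-17 J.
Converting, E_5 = 2.147×10^-17 J / (1.60×10^-19 J/eV) = 134 eV.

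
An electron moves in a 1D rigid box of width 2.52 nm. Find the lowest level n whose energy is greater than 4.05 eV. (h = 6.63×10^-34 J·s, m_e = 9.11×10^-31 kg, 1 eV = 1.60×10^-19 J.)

n = 9

E_1 = h²/(8m_eL²) = 9.498×10^-21 J = 0.05936 eV.
Need n² > 4.05/0.05936 = 68.23, i.e. n > 8.260.
The smallest integer satisfying this is n = 9.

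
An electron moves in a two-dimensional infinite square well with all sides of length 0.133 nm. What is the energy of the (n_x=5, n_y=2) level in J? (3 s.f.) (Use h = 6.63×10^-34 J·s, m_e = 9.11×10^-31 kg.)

For a 2D rectangular well E = (h²/8m_e)·Σ n_i²/L_i² = (6.63×10^-34)²/(8·9.11×10^-31) · [5²/(0.133 nm)² + 2²/(0.133 nm)²].
Evaluating gives E = 9.89×10^-17 J.

E = 9.89×10^-17 J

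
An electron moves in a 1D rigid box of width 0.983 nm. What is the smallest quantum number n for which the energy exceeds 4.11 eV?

E_1 = h²/(8m_eL²) = 6.235×10^-20 J = 0.3892 eV.
Need n² > 4.11/0.3892 = 10.56, i.e. n > 3.250.
The smallest integer satisfying this is n = 4.

n = 4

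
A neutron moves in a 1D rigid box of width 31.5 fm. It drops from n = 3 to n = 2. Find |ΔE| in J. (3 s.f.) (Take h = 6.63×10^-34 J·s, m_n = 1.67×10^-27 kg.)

|ΔE| = 1.66×10^-13 J

E_1 = h²/(8m_nL²) = 3.316×10^-14 J.
|ΔE| = |3² − 2²|·E_1 = 5·3.316×10^-14 J = 1.66×10^-13 J.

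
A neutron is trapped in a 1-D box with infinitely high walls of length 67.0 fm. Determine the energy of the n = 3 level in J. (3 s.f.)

E_3 = 6.57×10^-14 J

For an infinite well E_n = n²h²/(8m_nL²), so E_1 = h²/(8m_nL²) = (6.626×10^-34)²/(8·1.675×10^-27·(6.70×10^-14 m)²) = 7.299×10^-15 J.
Then E_3 = 3²·E_1 = 9·7.299×10^-15 J = 6.57×10^-14 J.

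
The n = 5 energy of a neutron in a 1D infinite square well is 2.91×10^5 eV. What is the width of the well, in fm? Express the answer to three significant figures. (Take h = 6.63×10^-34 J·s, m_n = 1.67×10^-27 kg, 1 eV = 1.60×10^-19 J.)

From E_n = n²h²/(8m_nL²), L = n·h/√(8m_nE_n).
E_5 = 2.91×10^5 eV = 4.656×10^-14 J, so L = 5·6.63×10^-34/√(8·1.67×10^-27·4.656×10^-14) = 1.33×10^-13 m = 133 fm.

L = 133 fm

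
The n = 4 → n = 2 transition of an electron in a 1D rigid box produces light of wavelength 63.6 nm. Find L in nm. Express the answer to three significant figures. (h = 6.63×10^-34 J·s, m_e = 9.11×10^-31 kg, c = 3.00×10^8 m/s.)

L = 0.481 nm

The photon carries ΔE = hc/λ = 6.63×10^-34·3.00×10^8/6.36×10^-8 m = 3.127×10^-18 J.
Since ΔE = (4² − 2²)E_1, E_1 = 2.606×10^-19 J, and L = h/√(8m_eE_1) = 4.81×10^-10 m = 0.481 nm.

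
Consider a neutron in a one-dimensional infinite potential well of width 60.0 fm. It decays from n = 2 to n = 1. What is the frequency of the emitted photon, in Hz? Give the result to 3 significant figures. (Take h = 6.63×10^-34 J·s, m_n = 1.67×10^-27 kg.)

f = 4.14×10^19 Hz

E_1 = h²/(8m_nL²) = 9.139×10^-15 J and ΔE = (2² − 1²)E_1 = 2.742×10^-14 J.
f = ΔE/h = 2.742×10^-14/6.63×10^-34 = 4.14×10^19 Hz.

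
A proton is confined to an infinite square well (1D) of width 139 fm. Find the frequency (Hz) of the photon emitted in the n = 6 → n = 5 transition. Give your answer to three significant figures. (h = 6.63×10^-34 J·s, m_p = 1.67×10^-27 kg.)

E_1 = h²/(8m_pL²) = 1.703×10^-15 J and ΔE = (6² − 5²)E_1 = 1.873×10^-14 J.
f = ΔE/h = 1.873×10^-14/6.63×10^-34 = 2.83×10^19 Hz.

f = 2.83×10^19 Hz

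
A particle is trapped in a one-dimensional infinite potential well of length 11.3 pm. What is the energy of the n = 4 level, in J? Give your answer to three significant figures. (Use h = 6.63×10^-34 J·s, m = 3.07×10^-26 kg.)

For an infinite well E_n = n²h²/(8mL²), so E_1 = h²/(8mL²) = (6.63×10^-34)²/(8·3.07×10^-26·(1.13×10^-11 m)²) = 1.402×10^-20 J.
Then E_4 = 4²·E_1 = 16·1.402×10^-20 J = 2.24×10^-19 J.

E_4 = 2.24×10^-19 J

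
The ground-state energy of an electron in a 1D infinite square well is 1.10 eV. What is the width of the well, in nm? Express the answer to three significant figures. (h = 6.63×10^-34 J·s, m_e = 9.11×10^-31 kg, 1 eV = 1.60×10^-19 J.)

From E_n = n²h²/(8m_eL²), L = n·h/√(8m_eE_n).
E_1 = 1.10 eV = 1.760×10^-19 J, so L = 1·6.63×10^-34/√(8·9.11×10^-31·1.760×10^-19) = 5.85×10^-10 m = 0.585 nm.

L = 0.585 nm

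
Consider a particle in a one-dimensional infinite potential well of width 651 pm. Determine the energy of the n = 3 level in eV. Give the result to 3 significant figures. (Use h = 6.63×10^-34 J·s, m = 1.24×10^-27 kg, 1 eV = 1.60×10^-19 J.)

For an infinite well E_n = n²h²/(8mL²), so E_1 = h²/(8mL²) = (6.63×10^-34)²/(8·1.24×10^-27·(6.51×10^-10 m)²) = 1.046×10^-22 J.
Then E_3 = 3²·E_1 = 9·1.046×10^-22 J = 9.414×10^-22 J.
Converting, E_3 = 9.414×10^-22 J / (1.60×10^-19 J/eV) = 0.00588 eV.

E_3 = 0.00588 eV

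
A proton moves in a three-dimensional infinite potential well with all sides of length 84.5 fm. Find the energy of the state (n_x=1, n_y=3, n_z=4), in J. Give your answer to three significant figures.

E = 1.19×10^-13 J

For a 3D rectangular well E = (h²/8m_p)·Σ n_i²/L_i² = (6.626×10^-34)²/(8·1.673×10^-27) · [1²/(84.5 fm)² + 3²/(84.5 fm)² + 4²/(84.5 fm)²].
Evaluating gives E = 1.19×10^-13 J.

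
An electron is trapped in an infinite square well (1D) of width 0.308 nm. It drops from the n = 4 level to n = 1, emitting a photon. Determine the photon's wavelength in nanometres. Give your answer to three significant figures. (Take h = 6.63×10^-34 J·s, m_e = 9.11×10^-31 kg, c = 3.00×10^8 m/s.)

λ = 20.9 nm

E_1 = h²/(8m_eL²) = 6.358×10^-19 J, so ΔE = (4² − 1²)E_1 = 9.537×10^-18 J.
λ = hc/ΔE = (6.63×10^-34·3.00×10^8)/9.537×10^-18 = 2.09×10^-8 m = 20.9 nm.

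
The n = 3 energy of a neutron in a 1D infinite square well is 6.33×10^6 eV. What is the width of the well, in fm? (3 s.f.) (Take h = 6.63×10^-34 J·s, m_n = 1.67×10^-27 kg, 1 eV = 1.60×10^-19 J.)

From E_n = n²h²/(8m_nL²), L = n·h/√(8m_nE_n).
E_3 = 6.33×10^6 eV = 1.013×10^-12 J, so L = 3·6.63×10^-34/√(8·1.67×10^-27·1.013×10^-12) = 1.71×10^-14 m = 17.1 fm.

L = 17.1 fm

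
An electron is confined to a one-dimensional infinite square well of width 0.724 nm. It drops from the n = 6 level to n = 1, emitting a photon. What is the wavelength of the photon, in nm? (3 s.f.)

E_1 = h²/(8m_eL²) = 1.149×10^-19 J, so ΔE = (6² − 1²)E_1 = 4.022×10^-18 J.
λ = hc/ΔE = (6.626×10^-34·2.998×10^8)/4.022×10^-18 = 4.94×10^-8 m = 49.4 nm.

λ = 49.4 nm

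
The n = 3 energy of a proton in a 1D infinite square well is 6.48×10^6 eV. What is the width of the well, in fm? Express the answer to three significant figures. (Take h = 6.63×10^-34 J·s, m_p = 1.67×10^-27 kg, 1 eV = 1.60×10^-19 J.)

From E_n = n²h²/(8m_pL²), L = n·h/√(8m_pE_n).
E_3 = 6.48×10^6 eV = 1.037×10^-12 J, so L = 3·6.63×10^-34/√(8·1.67×10^-27·1.037×10^-12) = 1.69×10^-14 m = 16.9 fm.

L = 16.9 fm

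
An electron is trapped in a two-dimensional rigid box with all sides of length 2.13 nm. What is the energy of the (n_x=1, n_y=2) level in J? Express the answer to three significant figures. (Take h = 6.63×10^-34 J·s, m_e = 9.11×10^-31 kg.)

For a 2D rectangular well E = (h²/8m_e)·Σ n_i²/L_i² = (6.63×10^-34)²/(8·9.11×10^-31) · [1²/(2.13 nm)² + 2²/(2.13 nm)²].
Evaluating gives E = 6.65×10^-20 J.

E = 6.65×10^-20 J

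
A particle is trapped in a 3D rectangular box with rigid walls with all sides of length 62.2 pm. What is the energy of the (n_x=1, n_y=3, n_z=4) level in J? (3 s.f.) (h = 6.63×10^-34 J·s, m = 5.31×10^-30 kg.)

E = 6.95×10^-17 J

For a 3D rectangular well E = (h²/8m)·Σ n_i²/L_i² = (6.63×10^-34)²/(8·5.31×10^-30) · [1²/(62.2 pm)² + 3²/(62.2 pm)² + 4²/(62.2 pm)²].
Evaluating gives E = 6.95×10^-17 J.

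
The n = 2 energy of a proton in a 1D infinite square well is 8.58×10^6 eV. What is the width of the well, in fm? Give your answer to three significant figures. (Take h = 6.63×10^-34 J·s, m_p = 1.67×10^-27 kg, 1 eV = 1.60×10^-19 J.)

L = 9.79 fm

From E_n = n²h²/(8m_pL²), L = n·h/√(8m_pE_n).
E_2 = 8.58×10^6 eV = 1.373×10^-12 J, so L = 2·6.63×10^-34/√(8·1.67×10^-27·1.373×10^-12) = 9.79×10^-15 m = 9.79 fm.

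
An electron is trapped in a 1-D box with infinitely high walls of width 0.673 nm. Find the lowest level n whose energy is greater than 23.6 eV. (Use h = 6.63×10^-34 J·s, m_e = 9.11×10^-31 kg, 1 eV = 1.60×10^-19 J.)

E_1 = h²/(8m_eL²) = 1.332×10^-19 J = 0.8325 eV.
Need n² > 23.6/0.8325 = 28.35, i.e. n > 5.324.
The smallest integer satisfying this is n = 6.

n = 6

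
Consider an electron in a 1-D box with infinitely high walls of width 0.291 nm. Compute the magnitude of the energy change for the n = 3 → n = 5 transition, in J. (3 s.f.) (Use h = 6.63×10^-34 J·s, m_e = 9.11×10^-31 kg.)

|ΔE| = 1.14×10^-17 J

E_1 = h²/(8m_eL²) = 7.123×10^-19 J.
|ΔE| = |3² − 5²|·E_1 = 16·7.123×10^-19 J = 1.14×10^-17 J.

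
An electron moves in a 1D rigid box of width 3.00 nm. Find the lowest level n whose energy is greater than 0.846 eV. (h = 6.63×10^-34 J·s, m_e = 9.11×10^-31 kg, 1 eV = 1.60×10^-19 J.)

E_1 = h²/(8m_eL²) = 6.702×10^-21 J = 0.04189 eV.
Need n² > 0.846/0.04189 = 20.20, i.e. n > 4.494.
The smallest integer satisfying this is n = 5.

n = 5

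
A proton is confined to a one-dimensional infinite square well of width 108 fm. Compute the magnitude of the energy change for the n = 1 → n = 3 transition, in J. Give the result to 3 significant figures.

E_1 = h²/(8m_pL²) = 2.812×10^-15 J.
|ΔE| = |1² − 3²|·E_1 = 8·2.812×10^-15 J = 2.25×10^-14 J.

|ΔE| = 2.25×10^-14 J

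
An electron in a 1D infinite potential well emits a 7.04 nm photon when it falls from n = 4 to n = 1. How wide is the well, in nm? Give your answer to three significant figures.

L = 0.179 nm

The photon carries ΔE = hc/λ = 6.626×10^-34·2.998×10^8/7.04×10^-9 m = 2.822×10^-17 J.
Since ΔE = (4² − 1²)E_1, E_1 = 1.881×10^-18 J, and L = h/√(8m_eE_1) = 1.79×10^-10 m = 0.179 nm.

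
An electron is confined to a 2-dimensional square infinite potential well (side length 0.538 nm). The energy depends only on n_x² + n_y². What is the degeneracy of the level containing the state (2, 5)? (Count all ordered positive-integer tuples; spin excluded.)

The level has n_x² + n_y² = 29. The ordered positive-integer solutions are (2, 5), (5, 2).
That gives 2 states.

degeneracy = 2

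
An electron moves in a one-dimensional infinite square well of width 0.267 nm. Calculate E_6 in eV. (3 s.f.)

E_6 = 190 eV

For an infinite well E_n = n²h²/(8m_eL²), so E_1 = h²/(8m_eL²) = (6.626×10^-34)²/(8·9.109×10^-31·(2.67×10^-10 m)²) = 8.451×10^-19 J.
Then E_6 = 6²·E_1 = 36·8.451×10^-19 J = 3.042×10^-17 J.
Converting, E_6 = 3.042×10^-17 J / (1.602×10^-19 J/eV) = 190 eV.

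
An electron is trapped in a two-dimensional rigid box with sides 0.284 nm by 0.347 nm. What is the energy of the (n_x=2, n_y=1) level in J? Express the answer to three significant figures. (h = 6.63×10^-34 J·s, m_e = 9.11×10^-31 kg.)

E = 3.49×10^-18 J

For a 2D rectangular well E = (h²/8m_e)·Σ n_i²/L_i² = (6.63×10^-34)²/(8·9.11×10^-31) · [2²/(0.284 nm)² + 1²/(0.347 nm)²].
Evaluating gives E = 3.49×10^-18 J.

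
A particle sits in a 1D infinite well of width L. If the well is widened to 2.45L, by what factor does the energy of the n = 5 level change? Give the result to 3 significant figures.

0.167

E_n ∝ 1/L², so the energy scales by 1/2.45² = 0.167.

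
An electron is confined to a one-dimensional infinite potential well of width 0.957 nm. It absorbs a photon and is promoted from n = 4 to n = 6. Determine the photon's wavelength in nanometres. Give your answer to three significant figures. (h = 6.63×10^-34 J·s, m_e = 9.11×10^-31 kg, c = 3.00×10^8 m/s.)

E_1 = h²/(8m_eL²) = 6.586×10^-20 J, so ΔE = (6² − 4²)E_1 = 1.317×10^-18 J.
λ = hc/ΔE = (6.63×10^-34·3.00×10^8)/1.317×10^-18 = 1.51×10^-7 m = 151 nm.

λ = 151 nm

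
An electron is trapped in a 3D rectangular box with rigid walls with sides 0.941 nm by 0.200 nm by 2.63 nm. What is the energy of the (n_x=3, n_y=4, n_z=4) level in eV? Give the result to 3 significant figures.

For a 3D rectangular well E = (h²/8m_e)·Σ n_i²/L_i² = (6.626×10^-34)²/(8·9.109×10^-31) · [3²/(0.941 nm)² + 4²/(0.200 nm)² + 4²/(2.63 nm)²].
Evaluating gives E = 2.485×10^-17 J = 155 eV.

E = 155 eV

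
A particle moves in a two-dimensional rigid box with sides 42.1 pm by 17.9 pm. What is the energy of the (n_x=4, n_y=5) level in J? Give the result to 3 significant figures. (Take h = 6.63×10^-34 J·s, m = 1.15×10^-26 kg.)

E = 4.16×10^-19 J

For a 2D rectangular well E = (h²/8m)·Σ n_i²/L_i² = (6.63×10^-34)²/(8·1.15×10^-26) · [4²/(42.1 pm)² + 5²/(17.9 pm)²].
Evaluating gives E = 4.16×10^-19 J.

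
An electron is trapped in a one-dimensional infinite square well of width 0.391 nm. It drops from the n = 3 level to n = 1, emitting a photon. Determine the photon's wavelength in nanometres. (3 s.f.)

λ = 63.0 nm

E_1 = h²/(8m_eL²) = 3.941×10^-19 J, so ΔE = (3² − 1²)E_1 = 3.153×10^-18 J.
λ = hc/ΔE = (6.626×10^-34·2.998×10^8)/3.153×10^-18 = 6.30×10^-8 m = 63.0 nm.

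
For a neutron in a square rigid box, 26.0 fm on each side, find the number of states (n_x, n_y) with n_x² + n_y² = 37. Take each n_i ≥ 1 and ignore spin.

degeneracy = 2

The level has n_x² + n_y² = 37. The ordered positive-integer solutions are (1, 6), (6, 1).
That gives 2 states.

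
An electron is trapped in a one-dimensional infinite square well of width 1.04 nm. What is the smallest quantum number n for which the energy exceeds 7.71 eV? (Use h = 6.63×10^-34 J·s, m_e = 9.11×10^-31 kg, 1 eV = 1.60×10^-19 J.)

E_1 = h²/(8m_eL²) = 5.576×10^-20 J = 0.3485 eV.
Need n² > 7.71/0.3485 = 22.12, i.e. n > 4.703.
The smallest integer satisfying this is n = 5.

n = 5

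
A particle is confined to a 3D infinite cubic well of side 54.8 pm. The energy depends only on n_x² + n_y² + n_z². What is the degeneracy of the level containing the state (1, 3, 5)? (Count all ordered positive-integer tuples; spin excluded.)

The level has n_x² + n_y² + n_z² = 35. The ordered positive-integer solutions are (1, 3, 5), (1, 5, 3), (3, 1, 5), (3, 5, 1), (5, 1, 3), (5, 3, 1).
That gives 6 states.

degeneracy = 6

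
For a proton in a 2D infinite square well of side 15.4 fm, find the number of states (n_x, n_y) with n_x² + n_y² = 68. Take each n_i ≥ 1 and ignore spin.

The level has n_x² + n_y² = 68. The ordered positive-integer solutions are (2, 8), (8, 2).
That gives 2 states.

degeneracy = 2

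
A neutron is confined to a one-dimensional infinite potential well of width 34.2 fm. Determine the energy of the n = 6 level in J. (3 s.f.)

E_6 = 1.01×10^-12 J

For an infinite well E_n = n²h²/(8m_nL²), so E_1 = h²/(8m_nL²) = (6.626×10^-34)²/(8·1.675×10^-27·(3.42×10^-14 m)²) = 2.801×10^-14 J.
Then E_6 = 6²·E_1 = 36·2.801×10^-14 J = 1.01×10^-12 J.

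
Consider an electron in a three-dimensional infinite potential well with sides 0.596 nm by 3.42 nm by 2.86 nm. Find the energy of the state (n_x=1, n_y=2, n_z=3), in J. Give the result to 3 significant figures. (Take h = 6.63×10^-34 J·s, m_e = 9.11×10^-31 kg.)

For a 3D rectangular well E = (h²/8m_e)·Σ n_i²/L_i² = (6.63×10^-34)²/(8·9.11×10^-31) · [1²/(0.596 nm)² + 2²/(3.42 nm)² + 3²/(2.86 nm)²].
Evaluating gives E = 2.57×10^-19 J.

E = 2.57×10^-19 J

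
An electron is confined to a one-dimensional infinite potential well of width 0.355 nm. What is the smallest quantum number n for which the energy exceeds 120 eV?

E_1 = h²/(8m_eL²) = 4.781×10^-19 J = 2.984 eV.
Need n² > 120/2.984 = 40.21, i.e. n > 6.341.
The smallest integer satisfying this is n = 7.

n = 7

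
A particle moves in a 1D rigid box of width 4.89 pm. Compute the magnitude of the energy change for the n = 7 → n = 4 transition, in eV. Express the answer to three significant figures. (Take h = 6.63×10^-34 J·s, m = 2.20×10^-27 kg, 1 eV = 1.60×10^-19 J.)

E_1 = h²/(8mL²) = 1.044×10^-18 J.
|ΔE| = |7² − 4²|·E_1 = 33·1.044×10^-18 J = 3.445×10^-17 J = 215 eV.

|ΔE| = 215 eV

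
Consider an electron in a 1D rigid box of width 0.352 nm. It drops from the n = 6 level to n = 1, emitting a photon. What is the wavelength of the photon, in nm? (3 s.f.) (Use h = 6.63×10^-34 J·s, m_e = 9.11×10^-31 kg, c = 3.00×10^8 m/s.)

λ = 11.7 nm

E_1 = h²/(8m_eL²) = 4.868×10^-19 J, so ΔE = (6² − 1²)E_1 = 1.704×10^-17 J.
λ = hc/ΔE = (6.63×10^-34·3.00×10^8)/1.704×10^-17 = 1.17×10^-8 m = 11.7 nm.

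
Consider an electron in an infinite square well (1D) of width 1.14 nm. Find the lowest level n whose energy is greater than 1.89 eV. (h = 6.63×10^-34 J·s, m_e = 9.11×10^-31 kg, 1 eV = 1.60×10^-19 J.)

E_1 = h²/(8m_eL²) = 4.641×10^-20 J = 0.2901 eV.
Need n² > 1.89/0.2901 = 6.515, i.e. n > 2.552.
The smallest integer satisfying this is n = 3.

n = 3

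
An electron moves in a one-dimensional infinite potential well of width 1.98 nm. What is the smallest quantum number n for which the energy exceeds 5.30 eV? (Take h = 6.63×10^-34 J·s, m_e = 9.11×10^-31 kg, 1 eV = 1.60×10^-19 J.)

n = 8

E_1 = h²/(8m_eL²) = 1.538×10^-20 J = 0.09613 eV.
Need n² > 5.30/0.09613 = 55.13, i.e. n > 7.425.
The smallest integer satisfying this is n = 8.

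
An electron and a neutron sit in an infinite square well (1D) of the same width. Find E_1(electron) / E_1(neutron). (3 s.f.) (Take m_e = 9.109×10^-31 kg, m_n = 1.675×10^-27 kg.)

1.84×10^3

E_n ∝ 1/m at fixed n and L, so the ratio is m_n/m_e = 1.675×10^-27/9.109×10^-31 = 1.84×10^3.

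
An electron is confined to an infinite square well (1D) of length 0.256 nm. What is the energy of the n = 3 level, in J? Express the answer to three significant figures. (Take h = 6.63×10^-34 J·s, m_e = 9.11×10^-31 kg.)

For an infinite well E_n = n²h²/(8m_eL²), so E_1 = h²/(8m_eL²) = (6.63×10^-34)²/(8·9.11×10^-31·(2.56×10^-10 m)²) = 9.203×10^-19 J.
Then E_3 = 3²·E_1 = 9·9.203×10^-19 J = 8.28×10^-18 J.

E_3 = 8.28×10^-18 J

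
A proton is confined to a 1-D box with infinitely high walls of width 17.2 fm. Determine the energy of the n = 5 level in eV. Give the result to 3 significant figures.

For an infinite well E_n = n²h²/(8m_pL²), so E_1 = h²/(8m_pL²) = (6.626×10^-34)²/(8·1.673×10^-27·(1.72×10^-14 m)²) = 1.109×10^-13 J.
Then E_5 = 5²·E_1 = 25·1.109×10^-13 J = 2.773×10^-12 J.
Converting, E_5 = 2.773×10^-12 J / (1.602×10^-19 J/eV) = 1.73×10^7 eV.

E_5 = 1.73×10^7 eV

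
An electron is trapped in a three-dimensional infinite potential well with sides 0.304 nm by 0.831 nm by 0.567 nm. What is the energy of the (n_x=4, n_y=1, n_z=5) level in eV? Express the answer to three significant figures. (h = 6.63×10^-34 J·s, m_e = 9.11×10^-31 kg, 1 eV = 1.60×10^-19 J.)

For a 3D rectangular well E = (h²/8m_e)·Σ n_i²/L_i² = (6.63×10^-34)²/(8·9.11×10^-31) · [4²/(0.304 nm)² + 1²/(0.831 nm)² + 5²/(0.567 nm)²].
Evaluating gives E = 1.522×10^-17 J = 95.1 eV.

E = 95.1 eV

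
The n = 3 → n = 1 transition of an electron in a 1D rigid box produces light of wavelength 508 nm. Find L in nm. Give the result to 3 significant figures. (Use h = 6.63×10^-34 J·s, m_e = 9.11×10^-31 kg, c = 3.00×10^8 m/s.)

The photon carries ΔE = hc/λ = 6.63×10^-34·3.00×10^8/5.08×10^-7 m = 3.915×10^-19 J.
Since ΔE = (3² − 1²)E_1, E_1 = 4.894×10^-20 J, and L = h/√(8m_eE_1) = 1.11×10^-9 m = 1.11 nm.

L = 1.11 nm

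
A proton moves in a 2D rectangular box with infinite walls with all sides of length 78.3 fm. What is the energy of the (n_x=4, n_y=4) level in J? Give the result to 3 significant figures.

For a 2D rectangular well E = (h²/8m_p)·Σ n_i²/L_i² = (6.626×10^-34)²/(8·1.673×10^-27) · [4²/(78.3 fm)² + 4²/(78.3 fm)²].
Evaluating gives E = 1.71×10^-13 J.

E = 1.71×10^-13 J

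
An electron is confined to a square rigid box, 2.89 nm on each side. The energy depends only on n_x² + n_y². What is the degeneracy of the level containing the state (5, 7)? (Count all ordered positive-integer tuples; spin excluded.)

degeneracy = 2

The level has n_x² + n_y² = 74. The ordered positive-integer solutions are (5, 7), (7, 5).
That gives 2 states.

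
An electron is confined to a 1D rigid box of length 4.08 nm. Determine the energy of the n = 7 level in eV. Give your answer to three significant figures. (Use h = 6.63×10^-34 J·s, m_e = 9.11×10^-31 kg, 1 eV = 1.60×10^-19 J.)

For an infinite well E_n = n²h²/(8m_eL²), so E_1 = h²/(8m_eL²) = (6.63×10^-34)²/(8·9.11×10^-31·(4.08×10^-9 m)²) = 3.623×10^-21 J.
Then E_7 = 7²·E_1 = 49·3.623×10^-21 J = 1.775×10^-19 J.
Converting, E_7 = 1.775×10^-19 J / (1.60×10^-19 J/eV) = 1.11 eV.

E_7 = 1.11 eV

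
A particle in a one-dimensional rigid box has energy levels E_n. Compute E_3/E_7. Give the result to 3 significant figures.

0.184

E_n ∝ n², so E_3/E_7 = 3²/7² = 9/49 = 0.184.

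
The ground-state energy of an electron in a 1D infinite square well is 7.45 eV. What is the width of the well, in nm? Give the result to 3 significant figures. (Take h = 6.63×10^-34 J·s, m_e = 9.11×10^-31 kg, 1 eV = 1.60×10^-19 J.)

From E_n = n²h²/(8m_eL²), L = n·h/√(8m_eE_n).
E_1 = 7.45 eV = 1.192×10^-18 J, so L = 1·6.63×10^-34/√(8·9.11×10^-31·1.192×10^-18) = 2.25×10^-10 m = 0.225 nm.

L = 0.225 nm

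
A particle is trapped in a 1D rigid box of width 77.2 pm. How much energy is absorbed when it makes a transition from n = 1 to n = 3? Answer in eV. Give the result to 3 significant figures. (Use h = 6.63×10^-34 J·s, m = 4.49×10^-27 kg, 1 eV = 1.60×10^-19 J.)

|ΔE| = 0.103 eV

E_1 = h²/(8mL²) = 2.053×10^-21 J.
|ΔE| = |1² − 3²|·E_1 = 8·2.053×10^-21 J = 1.642×10^-20 J = 0.103 eV.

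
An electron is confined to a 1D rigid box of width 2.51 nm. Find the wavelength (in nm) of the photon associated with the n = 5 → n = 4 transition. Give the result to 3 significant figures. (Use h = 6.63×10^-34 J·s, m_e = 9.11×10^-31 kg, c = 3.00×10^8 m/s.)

λ = 2.31×10^3 nm

E_1 = h²/(8m_eL²) = 9.574×10^-21 J, so ΔE = (5² − 4²)E_1 = 8.617×10^-20 J.
λ = hc/ΔE = (6.63×10^-34·3.00×10^8)/8.617×10^-20 = 2.31×10^-6 m = 2.31×10^3 nm.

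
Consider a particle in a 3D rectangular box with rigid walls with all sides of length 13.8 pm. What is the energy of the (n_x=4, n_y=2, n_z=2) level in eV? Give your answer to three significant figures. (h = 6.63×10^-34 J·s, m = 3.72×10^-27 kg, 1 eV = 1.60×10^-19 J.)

E = 11.6 eV

For a 3D rectangular well E = (h²/8m)·Σ n_i²/L_i² = (6.63×10^-34)²/(8·3.72×10^-27) · [4²/(13.8 pm)² + 2²/(13.8 pm)² + 2²/(13.8 pm)²].
Evaluating gives E = 1.861×10^-18 J = 11.6 eV.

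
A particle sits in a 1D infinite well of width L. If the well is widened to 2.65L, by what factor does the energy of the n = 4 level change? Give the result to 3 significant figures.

0.142

E_n ∝ 1/L², so the energy scales by 1/2.65² = 0.142.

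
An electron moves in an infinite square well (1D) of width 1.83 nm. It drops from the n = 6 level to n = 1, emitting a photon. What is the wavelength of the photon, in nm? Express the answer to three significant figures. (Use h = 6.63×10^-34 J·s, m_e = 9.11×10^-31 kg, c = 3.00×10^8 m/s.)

E_1 = h²/(8m_eL²) = 1.801×10^-20 J, so ΔE = (6² − 1²)E_1 = 6.304×10^-19 J.
λ = hc/ΔE = (6.63×10^-34·3.00×10^8)/6.304×10^-19 = 3.16×10^-7 m = 316 nm.

λ = 316 nm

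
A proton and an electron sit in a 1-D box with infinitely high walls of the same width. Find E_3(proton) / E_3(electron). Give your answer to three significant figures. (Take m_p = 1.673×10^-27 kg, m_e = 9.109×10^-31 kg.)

E_n ∝ 1/m at fixed n and L, so the ratio is m_e/m_p = 9.109×10^-31/1.673×10^-27 = 5.44×10^-4.

5.44×10^-4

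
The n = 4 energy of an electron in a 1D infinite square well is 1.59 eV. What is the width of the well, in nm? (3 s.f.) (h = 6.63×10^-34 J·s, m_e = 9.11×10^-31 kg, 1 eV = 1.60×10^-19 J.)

From E_n = n²h²/(8m_eL²), L = n·h/√(8m_eE_n).
E_4 = 1.59 eV = 2.544×10^-19 J, so L = 4·6.63×10^-34/√(8·9.11×10^-31·2.544×10^-19) = 1.95×10^-9 m = 1.95 nm.

L = 1.95 nm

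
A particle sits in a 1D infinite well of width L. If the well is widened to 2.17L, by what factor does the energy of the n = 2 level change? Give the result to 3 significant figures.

0.212

E_n ∝ 1/L², so the energy scales by 1/2.17² = 0.212.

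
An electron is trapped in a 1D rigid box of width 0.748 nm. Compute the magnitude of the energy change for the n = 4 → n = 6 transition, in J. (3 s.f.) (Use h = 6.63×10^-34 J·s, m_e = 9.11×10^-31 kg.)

E_1 = h²/(8m_eL²) = 1.078×10^-19 J.
|ΔE| = |4² − 6²|·E_1 = 20·1.078×10^-19 J = 2.16×10^-18 J.

|ΔE| = 2.16×10^-18 J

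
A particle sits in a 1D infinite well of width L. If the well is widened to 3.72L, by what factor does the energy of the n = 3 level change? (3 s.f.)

E_n ∝ 1/L², so the energy scales by 1/3.72² = 0.0723.

0.0723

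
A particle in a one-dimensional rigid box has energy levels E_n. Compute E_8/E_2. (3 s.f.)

E_n ∝ n², so E_8/E_2 = 8²/2² = 64/4 = 16.0.

16.0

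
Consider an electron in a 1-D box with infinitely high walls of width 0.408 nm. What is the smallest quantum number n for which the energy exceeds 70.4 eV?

E_1 = h²/(8m_eL²) = 3.619×10^-19 J = 2.259 eV.
Need n² > 70.4/2.259 = 31.16, i.e. n > 5.582.
The smallest integer satisfying this is n = 6.

n = 6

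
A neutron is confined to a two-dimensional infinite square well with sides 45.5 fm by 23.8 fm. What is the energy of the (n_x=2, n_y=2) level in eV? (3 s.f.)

For a 2D rectangular well E = (h²/8m_n)·Σ n_i²/L_i² = (6.626×10^-34)²/(8·1.675×10^-27) · [2²/(45.5 fm)² + 2²/(23.8 fm)²].
Evaluating gives E = 2.947×10^-13 J = 1.84×10^6 eV.

E = 1.84×10^6 eV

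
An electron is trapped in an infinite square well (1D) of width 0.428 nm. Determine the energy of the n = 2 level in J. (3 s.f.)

For an infinite well E_n = n²h²/(8m_eL²), so E_1 = h²/(8m_eL²) = (6.626×10^-34)²/(8·9.109×10^-31·(4.28×10^-10 m)²) = 3.289×10^-19 J.
Then E_2 = 2²·E_1 = 4·3.289×10^-19 J = 1.32×10^-18 J.

E_2 = 1.32×10^-18 J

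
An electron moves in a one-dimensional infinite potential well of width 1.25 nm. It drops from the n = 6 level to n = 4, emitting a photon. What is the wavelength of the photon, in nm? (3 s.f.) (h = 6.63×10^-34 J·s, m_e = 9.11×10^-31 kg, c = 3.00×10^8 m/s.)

E_1 = h²/(8m_eL²) = 3.860×10^-20 J, so ΔE = (6² − 4²)E_1 = 7.720×10^-19 J.
λ = hc/ΔE = (6.63×10^-34·3.00×10^8)/7.720×10^-19 = 2.58×10^-7 m = 258 nm.

λ = 258 nm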